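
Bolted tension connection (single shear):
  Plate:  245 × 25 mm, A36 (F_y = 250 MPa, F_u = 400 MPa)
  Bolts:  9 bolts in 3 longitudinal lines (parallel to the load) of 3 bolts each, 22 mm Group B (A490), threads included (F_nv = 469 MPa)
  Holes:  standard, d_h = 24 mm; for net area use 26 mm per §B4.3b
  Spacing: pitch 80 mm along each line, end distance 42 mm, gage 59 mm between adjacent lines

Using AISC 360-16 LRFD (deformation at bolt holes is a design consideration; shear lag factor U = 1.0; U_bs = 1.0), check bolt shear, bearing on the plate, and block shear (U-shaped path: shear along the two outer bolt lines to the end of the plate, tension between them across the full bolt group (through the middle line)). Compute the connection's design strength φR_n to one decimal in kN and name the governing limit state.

1203.4 kN (bolt shear governs)

Bolt shear: A_b = π(22)²/4 = 380.13 mm². φR_n = 0.75 × 469 × 380.13 × 9 × 1 = 1203.4 kN.
Bearing (25 mm plate, F_u = 400 MPa): end bolts L_c = 42 − 24/2 = 30, R_n = min(1.2×30×25×400, 2.4×22×25×400) = 360 kN/bolt; interior L_c = 80 − 24 = 56, R_n = 528 kN/bolt. φR_n = 0.75 × (3×360 + 6×528) = 3186.0 kN.
Block shear: shear path 2×[42+2×80] = 2×202 mm, A_gv = 10100, A_nv = 2×(202 − 2.5×26)×25 = 6850 mm²; tension across gage: (118 − 2×26)×25 = 1650 mm². R_n = min(0.6×400×6850, 0.6×250×10100) + 1.0×400×1650 = min(1644, 1515) + 660 = 2175 kN. φR_n = 0.75 × 2175 = 1631.3 kN.
Governing: min(1203.4, 3186.0, 1631.3) = 1203.4 kN → bolt shear.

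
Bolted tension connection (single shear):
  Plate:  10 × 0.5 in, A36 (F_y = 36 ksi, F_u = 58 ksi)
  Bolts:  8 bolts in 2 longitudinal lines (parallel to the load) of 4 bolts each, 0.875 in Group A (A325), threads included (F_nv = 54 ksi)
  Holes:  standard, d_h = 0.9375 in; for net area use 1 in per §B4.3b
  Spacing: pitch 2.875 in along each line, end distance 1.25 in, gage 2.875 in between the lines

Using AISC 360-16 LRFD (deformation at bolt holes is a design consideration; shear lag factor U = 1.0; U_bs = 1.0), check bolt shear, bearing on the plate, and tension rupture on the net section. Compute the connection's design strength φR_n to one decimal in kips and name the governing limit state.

Bolt shear: A_b = π(0.875)²/4 = 0.60132 in². φR_n = 0.75 × 54 × 0.60132 × 8 × 1 = 194.8 kips.
Bearing (0.5 in plate, F_u = 58 ksi): end bolts L_c = 1.25 − 0.9375/2 = 0.78125, R_n = min(1.2×0.78125×0.5×58, 2.4×0.875×0.5×58) = 27.188 kips/bolt; interior L_c = 2.875 − 0.9375 = 1.9375, R_n = 60.9 kips/bolt. φR_n = 0.75 × (2×27.188 + 6×60.9) = 314.8 kips.
Tension rupture (net): A_n = (10 − 2×1)×0.5 = 4 in² (U = 1.0, A_e = A_n). φR_n = 0.75 × 58 × 4 = 174.0 kips.
Governing: min(194.8, 314.8, 174.0) = 174.0 kips → net-section rupture.

174.0 kips (net-section rupture governs)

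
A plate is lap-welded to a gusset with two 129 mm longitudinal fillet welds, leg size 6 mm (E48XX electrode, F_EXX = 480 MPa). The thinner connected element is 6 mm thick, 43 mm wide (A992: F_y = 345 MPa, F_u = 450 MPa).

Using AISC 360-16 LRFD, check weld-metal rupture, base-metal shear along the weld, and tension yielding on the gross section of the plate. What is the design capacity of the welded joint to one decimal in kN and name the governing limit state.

Weld metal: throat = 0.707×6 = 4.242 mm, L = 2×129 = 258 mm. φR_n = 0.75 × 0.6 × 480 × 4.242 × 258 = 236.4 kN.
Base metal shear (6 mm plate): yield φR_n = 1.0×0.6×345×6×258 = 320.4 kN; rupture φR_n = 0.75×0.6×450×6×258 = 313.5 kN; take 313.5 kN (rupture).
Tension yield (gross): A_g = 43×6 = 258 mm². φR_n = 0.90 × 345 × 258 = 80.1 kN.
Governing: min(236.4, 313.5, 80.1) = 80.1 kN → gross-section yield.

80.1 kN (gross-section yield governs)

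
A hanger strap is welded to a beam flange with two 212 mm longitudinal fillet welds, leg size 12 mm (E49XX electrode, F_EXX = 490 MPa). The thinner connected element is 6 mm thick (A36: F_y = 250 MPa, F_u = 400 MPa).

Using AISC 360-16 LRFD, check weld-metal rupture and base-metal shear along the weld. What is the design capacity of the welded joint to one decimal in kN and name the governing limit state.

381.6 kN (base-metal shear governs)

Weld metal: throat = 0.707×12 = 8.484 mm, L = 2×212 = 424 mm. φR_n = 0.75 × 0.6 × 490 × 8.484 × 424 = 793.2 kN.
Base metal shear (6 mm plate): yield φR_n = 1.0×0.6×250×6×424 = 381.6 kN; rupture φR_n = 0.75×0.6×400×6×424 = 457.9 kN; take 381.6 kN (yield).
Governing: min(793.2, 381.6) = 381.6 kN → base-metal shear.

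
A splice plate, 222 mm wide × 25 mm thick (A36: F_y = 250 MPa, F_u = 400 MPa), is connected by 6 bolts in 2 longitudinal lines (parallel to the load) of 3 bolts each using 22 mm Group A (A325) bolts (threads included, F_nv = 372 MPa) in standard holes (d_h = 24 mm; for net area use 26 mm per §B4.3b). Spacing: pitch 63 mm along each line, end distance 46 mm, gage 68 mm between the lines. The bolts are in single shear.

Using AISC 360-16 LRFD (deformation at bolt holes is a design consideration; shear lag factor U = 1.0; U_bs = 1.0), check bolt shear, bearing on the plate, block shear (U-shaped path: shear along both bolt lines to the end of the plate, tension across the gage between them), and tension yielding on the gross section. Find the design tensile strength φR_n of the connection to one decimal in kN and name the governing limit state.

636.3 kN (bolt shear governs)

Bolt shear: A_b = π(22)²/4 = 380.13 mm². φR_n = 0.75 × 372 × 380.13 × 6 × 1 = 636.3 kN.
Bearing (25 mm plate, F_u = 400 MPa): end bolts L_c = 46 − 24/2 = 34, R_n = min(1.2×34×25×400, 2.4×22×25×400) = 408 kN/bolt; interior L_c = 63 − 24 = 39, R_n = 468 kN/bolt. φR_n = 0.75 × (2×408 + 4×468) = 2016.0 kN.
Block shear: shear path 2×[46+2×63] = 2×172 mm, A_gv = 8600, A_nv = 2×(172 − 2.5×26)×25 = 5350 mm²; tension across gage: (68 − 1×26)×25 = 1050 mm². R_n = min(0.6×400×5350, 0.6×250×8600) + 1.0×400×1050 = min(1284, 1290) + 420 = 1704 kN. φR_n = 0.75 × 1704 = 1278.0 kN.
Tension yield (gross): A_g = 222×25 = 5550 mm². φR_n = 0.90 × 250 × 5550 = 1248.8 kN.
Governing: min(636.3, 2016.0, 1278.0, 1248.8) = 636.3 kN → bolt shear.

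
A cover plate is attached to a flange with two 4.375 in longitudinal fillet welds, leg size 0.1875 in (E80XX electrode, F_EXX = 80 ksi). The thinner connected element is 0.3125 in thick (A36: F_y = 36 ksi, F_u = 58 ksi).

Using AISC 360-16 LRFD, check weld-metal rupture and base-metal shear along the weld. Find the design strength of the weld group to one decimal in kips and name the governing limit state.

41.8 kips (weld metal governs)

Weld metal: throat = 0.707×0.1875 = 0.13256 in, L = 2×4.375 = 8.75 in. φR_n = 0.75 × 0.6 × 80 × 0.13256 × 8.75 = 41.8 kips.
Base metal shear (0.3125 in plate): yield φR_n = 1.0×0.6×36×0.3125×8.75 = 59.1 kips; rupture φR_n = 0.75×0.6×58×0.3125×8.75 = 71.4 kips; take 59.1 kips (yield).
Governing: min(41.8, 59.1) = 41.8 kips → weld metal.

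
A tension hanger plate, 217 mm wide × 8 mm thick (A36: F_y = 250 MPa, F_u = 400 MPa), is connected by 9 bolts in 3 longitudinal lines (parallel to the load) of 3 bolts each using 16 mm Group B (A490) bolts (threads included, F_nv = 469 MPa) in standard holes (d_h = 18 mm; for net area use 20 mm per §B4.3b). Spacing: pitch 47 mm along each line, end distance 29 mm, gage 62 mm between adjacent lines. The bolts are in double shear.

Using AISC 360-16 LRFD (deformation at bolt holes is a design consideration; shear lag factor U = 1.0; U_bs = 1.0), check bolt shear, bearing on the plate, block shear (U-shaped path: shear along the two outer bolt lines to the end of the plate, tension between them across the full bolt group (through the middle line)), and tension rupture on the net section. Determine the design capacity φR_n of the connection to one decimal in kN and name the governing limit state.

Bolt shear: A_b = π(16)²/4 = 201.06 mm². φR_n = 0.75 × 469 × 201.06 × 9 × 2 = 1273.0 kN.
Bearing (8 mm plate, F_u = 400 MPa): end bolts L_c = 29 − 18/2 = 20, R_n = min(1.2×20×8×400, 2.4×16×8×400) = 76.8 kN/bolt; interior L_c = 47 − 18 = 29, R_n = 111.36 kN/bolt. φR_n = 0.75 × (3×76.8 + 6×111.36) = 673.9 kN.
Block shear: shear path 2×[29+2×47] = 2×123 mm, A_gv = 1968, A_nv = 2×(123 − 2.5×20)×8 = 1168 mm²; tension across gage: (124 − 2×20)×8 = 672 mm². R_n = min(0.6×400×1168, 0.6×250×1968) + 1.0×400×672 = min(280.32, 295.2) + 268.8 = 549.12 kN. φR_n = 0.75 × 549.12 = 411.8 kN.
Tension rupture (net): A_n = (217 − 3×20)×8 = 1256 mm² (U = 1.0, A_e = A_n). φR_n = 0.75 × 400 × 1256 = 376.8 kN.
Governing: min(1273.0, 673.9, 411.8, 376.8) = 376.8 kN → net-section rupture.

376.8 kN (net-section rupture governs)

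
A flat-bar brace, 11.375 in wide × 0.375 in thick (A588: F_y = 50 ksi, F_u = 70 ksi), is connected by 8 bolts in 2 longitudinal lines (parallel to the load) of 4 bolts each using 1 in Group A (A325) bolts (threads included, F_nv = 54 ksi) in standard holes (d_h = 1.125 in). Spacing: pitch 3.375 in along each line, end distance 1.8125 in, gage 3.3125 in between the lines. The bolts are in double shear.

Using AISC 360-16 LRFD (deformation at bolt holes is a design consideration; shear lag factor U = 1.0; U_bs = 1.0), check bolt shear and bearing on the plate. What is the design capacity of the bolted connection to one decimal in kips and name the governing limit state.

342.6 kips (bearing governs)

Bolt shear: A_b = π(1)²/4 = 0.7854 in². φR_n = 0.75 × 54 × 0.7854 × 8 × 2 = 508.9 kips.
Bearing (0.375 in plate, F_u = 70 ksi): end bolts L_c = 1.8125 − 1.125/2 = 1.25, R_n = min(1.2×1.25×0.375×70, 2.4×1×0.375×70) = 39.375 kips/bolt; interior L_c = 3.375 − 1.125 = 2.25, R_n = 63 kips/bolt. φR_n = 0.75 × (2×39.375 + 6×63) = 342.6 kips.
Governing: min(508.9, 342.6) = 342.6 kips → bearing.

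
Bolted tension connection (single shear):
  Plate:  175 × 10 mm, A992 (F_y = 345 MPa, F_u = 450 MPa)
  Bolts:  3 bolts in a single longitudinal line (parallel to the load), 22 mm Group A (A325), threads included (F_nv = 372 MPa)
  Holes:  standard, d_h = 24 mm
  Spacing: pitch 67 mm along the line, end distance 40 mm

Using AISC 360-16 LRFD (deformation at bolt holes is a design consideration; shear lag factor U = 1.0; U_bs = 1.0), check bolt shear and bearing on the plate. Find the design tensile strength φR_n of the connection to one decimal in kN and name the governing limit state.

Bolt shear: A_b = π(22)²/4 = 380.13 mm². φR_n = 0.75 × 372 × 380.13 × 3 × 1 = 318.2 kN.
Bearing (10 mm plate, F_u = 450 MPa): end bolts L_c = 40 − 24/2 = 28, R_n = min(1.2×28×10×450, 2.4×22×10×450) = 151.2 kN/bolt; interior L_c = 67 − 24 = 43, R_n = 232.2 kN/bolt. φR_n = 0.75 × (1×151.2 + 2×232.2) = 461.7 kN.
Governing: min(318.2, 461.7) = 318.2 kN → bolt shear.

318.2 kN (bolt shear governs)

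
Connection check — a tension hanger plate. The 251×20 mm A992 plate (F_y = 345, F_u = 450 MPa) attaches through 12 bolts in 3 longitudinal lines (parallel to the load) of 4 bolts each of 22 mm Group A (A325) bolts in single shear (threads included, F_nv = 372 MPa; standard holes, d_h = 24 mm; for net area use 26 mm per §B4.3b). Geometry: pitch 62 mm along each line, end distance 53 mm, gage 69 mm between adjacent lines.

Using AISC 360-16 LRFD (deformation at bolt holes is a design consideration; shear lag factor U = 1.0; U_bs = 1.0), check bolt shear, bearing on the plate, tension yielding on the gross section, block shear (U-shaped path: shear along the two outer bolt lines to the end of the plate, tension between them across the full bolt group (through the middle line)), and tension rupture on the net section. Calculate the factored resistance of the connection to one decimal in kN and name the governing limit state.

Bolt shear: A_b = π(22)²/4 = 380.13 mm². φR_n = 0.75 × 372 × 380.13 × 12 × 1 = 1272.7 kN.
Bearing (20 mm plate, F_u = 450 MPa): end bolts L_c = 53 − 24/2 = 41, R_n = min(1.2×41×20×450, 2.4×22×20×450) = 442.8 kN/bolt; interior L_c = 62 − 24 = 38, R_n = 410.4 kN/bolt. φR_n = 0.75 × (3×442.8 + 9×410.4) = 3766.5 kN.
Tension yield (gross): A_g = 251×20 = 5020 mm². φR_n = 0.90 × 345 × 5020 = 1558.7 kN.
Block shear: shear path 2×[53+3×62] = 2×239 mm, A_gv = 9560, A_nv = 2×(239 − 3.5×26)×20 = 5920 mm²; tension across gage: (138 − 2×26)×20 = 1720 mm². R_n = min(0.6×450×5920, 0.6×345×9560) + 1.0×450×1720 = min(1598.4, 1978.9) + 774 = 2372.4 kN. φR_n = 0.75 × 2372.4 = 1779.3 kN.
Tension rupture (net): A_n = (251 − 3×26)×20 = 3460 mm² (U = 1.0, A_e = A_n). φR_n = 0.75 × 450 × 3460 = 1167.8 kN.
Governing: min(1272.7, 3766.5, 1558.7, 1779.3, 1167.8) = 1167.8 kN → net-section rupture.

1167.8 kN (net-section rupture governs)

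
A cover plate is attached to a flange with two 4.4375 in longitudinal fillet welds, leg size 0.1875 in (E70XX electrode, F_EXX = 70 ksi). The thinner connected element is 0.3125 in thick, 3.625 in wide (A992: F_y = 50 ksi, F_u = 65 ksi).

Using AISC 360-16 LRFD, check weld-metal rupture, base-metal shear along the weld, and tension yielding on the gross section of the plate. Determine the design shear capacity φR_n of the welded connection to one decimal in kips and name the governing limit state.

Weld metal: throat = 0.707×0.1875 = 0.13256 in, L = 2×4.4375 = 8.875 in. φR_n = 0.75 × 0.6 × 70 × 0.13256 × 8.875 = 37.1 kips.
Base metal shear (0.3125 in plate): yield φR_n = 1.0×0.6×50×0.3125×8.875 = 83.2 kips; rupture φR_n = 0.75×0.6×65×0.3125×8.875 = 81.1 kips; take 81.1 kips (rupture).
Tension yield (gross): A_g = 3.625×0.3125 = 1.1328 in². φR_n = 0.90 × 50 × 1.1328 = 51.0 kips.
Governing: min(37.1, 81.1, 51.0) = 37.1 kips → weld metal.

37.1 kips (weld metal governs)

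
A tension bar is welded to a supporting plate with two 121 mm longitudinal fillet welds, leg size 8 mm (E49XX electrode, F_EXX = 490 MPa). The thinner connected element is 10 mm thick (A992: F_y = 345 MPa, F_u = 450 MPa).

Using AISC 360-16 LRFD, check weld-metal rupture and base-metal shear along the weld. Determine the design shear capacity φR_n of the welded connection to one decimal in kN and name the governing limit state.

Weld metal: throat = 0.707×8 = 5.656 mm, L = 2×121 = 242 mm. φR_n = 0.75 × 0.6 × 490 × 5.656 × 242 = 301.8 kN.
Base metal shear (10 mm plate): yield φR_n = 1.0×0.6×345×10×242 = 500.9 kN; rupture φR_n = 0.75×0.6×450×10×242 = 490.1 kN; take 490.1 kN (rupture).
Governing: min(301.8, 490.1) = 301.8 kN → weld metal.

301.8 kN (weld metal governs)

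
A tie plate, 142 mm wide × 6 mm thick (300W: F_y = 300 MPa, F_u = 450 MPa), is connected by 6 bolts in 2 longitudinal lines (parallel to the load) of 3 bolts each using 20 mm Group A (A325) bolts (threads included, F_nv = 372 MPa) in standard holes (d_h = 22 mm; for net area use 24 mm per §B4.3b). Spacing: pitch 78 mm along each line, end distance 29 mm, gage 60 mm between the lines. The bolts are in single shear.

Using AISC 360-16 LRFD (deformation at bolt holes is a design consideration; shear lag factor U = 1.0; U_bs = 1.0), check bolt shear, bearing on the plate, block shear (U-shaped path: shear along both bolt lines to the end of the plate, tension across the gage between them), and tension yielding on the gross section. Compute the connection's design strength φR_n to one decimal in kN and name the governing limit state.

230.0 kN (gross-section yield governs)

Bolt shear: A_b = π(20)²/4 = 314.16 mm². φR_n = 0.75 × 372 × 314.16 × 6 × 1 = 525.9 kN.
Bearing (6 mm plate, F_u = 450 MPa): end bolts L_c = 29 − 22/2 = 18, R_n = min(1.2×18×6×450, 2.4×20×6×450) = 58.32 kN/bolt; interior L_c = 78 − 22 = 56, R_n = 129.6 kN/bolt. φR_n = 0.75 × (2×58.32 + 4×129.6) = 476.3 kN.
Block shear: shear path 2×[29+2×78] = 2×185 mm, A_gv = 2220, A_nv = 2×(185 − 2.5×24)×6 = 1500 mm²; tension across gage: (60 − 1×24)×6 = 216 mm². R_n = min(0.6×450×1500, 0.6×300×2220) + 1.0×450×216 = min(405, 399.6) + 97.2 = 496.8 kN. φR_n = 0.75 × 496.8 = 372.6 kN.
Tension yield (gross): A_g = 142×6 = 852 mm². φR_n = 0.90 × 300 × 852 = 230.0 kN.
Governing: min(525.9, 476.3, 372.6, 230.0) = 230.0 kN → gross-section yield.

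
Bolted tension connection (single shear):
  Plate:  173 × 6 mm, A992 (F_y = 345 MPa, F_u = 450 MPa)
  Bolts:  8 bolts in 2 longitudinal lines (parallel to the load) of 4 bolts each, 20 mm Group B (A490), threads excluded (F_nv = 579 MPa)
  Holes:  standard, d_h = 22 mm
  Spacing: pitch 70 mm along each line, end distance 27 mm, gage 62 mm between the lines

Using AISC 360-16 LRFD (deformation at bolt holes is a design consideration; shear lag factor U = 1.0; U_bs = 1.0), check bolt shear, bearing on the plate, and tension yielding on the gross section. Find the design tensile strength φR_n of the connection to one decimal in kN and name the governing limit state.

322.3 kN (gross-section yield governs)

Bolt shear: A_b = π(20)²/4 = 314.16 mm². φR_n = 0.75 × 579 × 314.16 × 8 × 1 = 1091.4 kN.
Bearing (6 mm plate, F_u = 450 MPa): end bolts L_c = 27 − 22/2 = 16, R_n = min(1.2×16×6×450, 2.4×20×6×450) = 51.84 kN/bolt; interior L_c = 70 − 22 = 48, R_n = 129.6 kN/bolt. φR_n = 0.75 × (2×51.84 + 6×129.6) = 661.0 kN.
Tension yield (gross): A_g = 173×6 = 1038 mm². φR_n = 0.90 × 345 × 1038 = 322.3 kN.
Governing: min(1091.4, 661.0, 322.3) = 322.3 kN → gross-section yield.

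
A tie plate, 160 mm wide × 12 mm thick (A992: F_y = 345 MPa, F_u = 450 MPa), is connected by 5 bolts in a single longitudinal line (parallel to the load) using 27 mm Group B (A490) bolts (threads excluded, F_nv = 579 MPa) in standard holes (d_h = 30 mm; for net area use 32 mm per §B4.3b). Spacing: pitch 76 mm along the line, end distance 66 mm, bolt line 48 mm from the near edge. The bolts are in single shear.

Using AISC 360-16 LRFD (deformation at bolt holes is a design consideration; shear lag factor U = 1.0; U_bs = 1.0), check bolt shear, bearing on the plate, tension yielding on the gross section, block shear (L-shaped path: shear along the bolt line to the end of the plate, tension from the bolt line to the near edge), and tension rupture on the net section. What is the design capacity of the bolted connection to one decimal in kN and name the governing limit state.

Bolt shear: A_b = π(27)²/4 = 572.56 mm². φR_n = 0.75 × 579 × 572.56 × 5 × 1 = 1243.2 kN.
Bearing (12 mm plate, F_u = 450 MPa): end bolts L_c = 66 − 30/2 = 51, R_n = min(1.2×51×12×450, 2.4×27×12×450) = 330.48 kN/bolt; interior L_c = 76 − 30 = 46, R_n = 298.08 kN/bolt. φR_n = 0.75 × (1×330.48 + 4×298.08) = 1142.1 kN.
Tension yield (gross): A_g = 160×12 = 1920 mm². φR_n = 0.90 × 345 × 1920 = 596.2 kN.
Block shear: shear path 1×[66+4×76] = 1×370 mm, A_gv = 4440, A_nv = 1×(370 − 4.5×32)×12 = 2712 mm²; tension to near edge: (48 − 0.5×32)×12 = 384 mm². R_n = min(0.6×450×2712, 0.6×345×4440) + 1.0×450×384 = min(732.24, 919.08) + 172.8 = 905.04 kN. φR_n = 0.75 × 905.04 = 678.8 kN.
Tension rupture (net): A_n = (160 − 1×32)×12 = 1536 mm² (U = 1.0, A_e = A_n). φR_n = 0.75 × 450 × 1536 = 518.4 kN.
Governing: min(1243.2, 1142.1, 596.2, 678.8, 518.4) = 518.4 kN → net-section rupture.

518.4 kN (net-section rupture governs)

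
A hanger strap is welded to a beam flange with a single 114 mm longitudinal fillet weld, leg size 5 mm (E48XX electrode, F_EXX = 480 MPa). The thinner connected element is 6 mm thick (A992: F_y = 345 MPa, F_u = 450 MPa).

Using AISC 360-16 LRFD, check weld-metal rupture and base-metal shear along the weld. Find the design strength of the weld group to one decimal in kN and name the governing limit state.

Weld metal: throat = 0.707×5 = 3.535 mm, L = 114 mm. φR_n = 0.75 × 0.6 × 480 × 3.535 × 114 = 87.0 kN.
Base metal shear (6 mm plate): yield φR_n = 1.0×0.6×345×6×114 = 141.6 kN; rupture φR_n = 0.75×0.6×450×6×114 = 138.5 kN; take 138.5 kN (rupture).
Governing: min(87.0, 138.5) = 87.0 kN → weld metal.

87.0 kN (weld metal governs)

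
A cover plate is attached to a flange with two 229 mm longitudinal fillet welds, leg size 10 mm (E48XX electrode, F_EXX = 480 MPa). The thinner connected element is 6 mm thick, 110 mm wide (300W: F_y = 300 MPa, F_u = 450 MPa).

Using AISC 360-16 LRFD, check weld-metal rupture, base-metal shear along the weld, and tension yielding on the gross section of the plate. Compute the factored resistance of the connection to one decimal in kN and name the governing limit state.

178.2 kN (gross-section yield governs)

Weld metal: throat = 0.707×10 = 7.07 mm, L = 2×229 = 458 mm. φR_n = 0.75 × 0.6 × 480 × 7.07 × 458 = 699.4 kN.
Base metal shear (6 mm plate): yield φR_n = 1.0×0.6×300×6×458 = 494.6 kN; rupture φR_n = 0.75×0.6×450×6×458 = 556.5 kN; take 494.6 kN (yield).
Tension yield (gross): A_g = 110×6 = 660 mm². φR_n = 0.90 × 300 × 660 = 178.2 kN.
Governing: min(699.4, 494.6, 178.2) = 178.2 kN → gross-section yield.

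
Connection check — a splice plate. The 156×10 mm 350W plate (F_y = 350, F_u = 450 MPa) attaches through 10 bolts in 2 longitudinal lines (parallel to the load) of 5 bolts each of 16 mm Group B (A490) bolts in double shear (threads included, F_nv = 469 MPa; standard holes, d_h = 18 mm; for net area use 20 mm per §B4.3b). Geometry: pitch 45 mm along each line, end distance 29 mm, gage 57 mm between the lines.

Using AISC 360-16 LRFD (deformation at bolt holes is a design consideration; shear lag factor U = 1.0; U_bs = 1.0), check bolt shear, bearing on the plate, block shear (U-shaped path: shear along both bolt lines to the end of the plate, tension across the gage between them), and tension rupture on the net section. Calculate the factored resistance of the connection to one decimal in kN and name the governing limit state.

Bolt shear: A_b = π(16)²/4 = 201.06 mm². φR_n = 0.75 × 469 × 201.06 × 10 × 2 = 1414.5 kN.
Bearing (10 mm plate, F_u = 450 MPa): end bolts L_c = 29 − 18/2 = 20, R_n = min(1.2×20×10×450, 2.4×16×10×450) = 108 kN/bolt; interior L_c = 45 − 18 = 27, R_n = 145.8 kN/bolt. φR_n = 0.75 × (2×108 + 8×145.8) = 1036.8 kN.
Block shear: shear path 2×[29+4×45] = 2×209 mm, A_gv = 4180, A_nv = 2×(209 − 4.5×20)×10 = 2380 mm²; tension across gage: (57 − 1×20)×10 = 370 mm². R_n = min(0.6×450×2380, 0.6×350×4180) + 1.0×450×370 = min(642.6, 877.8) + 166.5 = 809.1 kN. φR_n = 0.75 × 809.1 = 606.8 kN.
Tension rupture (net): A_n = (156 − 2×20)×10 = 1160 mm² (U = 1.0, A_e = A_n). φR_n = 0.75 × 450 × 1160 = 391.5 kN.
Governing: min(1414.5, 1036.8, 606.8, 391.5) = 391.5 kN → net-section rupture.

391.5 kN (net-section rupture governs)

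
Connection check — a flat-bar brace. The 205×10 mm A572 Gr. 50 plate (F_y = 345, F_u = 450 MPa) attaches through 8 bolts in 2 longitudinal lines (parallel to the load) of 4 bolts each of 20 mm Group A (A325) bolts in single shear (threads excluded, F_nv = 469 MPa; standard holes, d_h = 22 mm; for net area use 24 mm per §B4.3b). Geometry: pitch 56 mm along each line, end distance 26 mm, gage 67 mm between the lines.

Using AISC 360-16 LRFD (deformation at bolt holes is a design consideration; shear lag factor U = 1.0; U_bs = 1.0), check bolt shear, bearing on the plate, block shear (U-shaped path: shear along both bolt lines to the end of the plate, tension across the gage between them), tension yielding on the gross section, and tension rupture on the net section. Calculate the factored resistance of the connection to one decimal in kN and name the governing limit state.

Bolt shear: A_b = π(20)²/4 = 314.16 mm². φR_n = 0.75 × 469 × 314.16 × 8 × 1 = 884.0 kN.
Bearing (10 mm plate, F_u = 450 MPa): end bolts L_c = 26 − 22/2 = 15, R_n = min(1.2×15×10×450, 2.4×20×10×450) = 81 kN/bolt; interior L_c = 56 − 22 = 34, R_n = 183.6 kN/bolt. φR_n = 0.75 × (2×81 + 6×183.6) = 947.7 kN.
Block shear: shear path 2×[26+3×56] = 2×194 mm, A_gv = 3880, A_nv = 2×(194 − 3.5×24)×10 = 2200 mm²; tension across gage: (67 − 1×24)×10 = 430 mm². R_n = min(0.6×450×2200, 0.6×345×3880) + 1.0×450×430 = min(594, 803.16) + 193.5 = 787.5 kN. φR_n = 0.75 × 787.5 = 590.6 kN.
Tension yield (gross): A_g = 205×10 = 2050 mm². φR_n = 0.90 × 345 × 2050 = 636.5 kN.
Tension rupture (net): A_n = (205 − 2×24)×10 = 1570 mm² (U = 1.0, A_e = A_n). φR_n = 0.75 × 450 × 1570 = 529.9 kN.
Governing: min(884.0, 947.7, 590.6, 636.5, 529.9) = 529.9 kN → net-section rupture.

529.9 kN (net-section rupture governs)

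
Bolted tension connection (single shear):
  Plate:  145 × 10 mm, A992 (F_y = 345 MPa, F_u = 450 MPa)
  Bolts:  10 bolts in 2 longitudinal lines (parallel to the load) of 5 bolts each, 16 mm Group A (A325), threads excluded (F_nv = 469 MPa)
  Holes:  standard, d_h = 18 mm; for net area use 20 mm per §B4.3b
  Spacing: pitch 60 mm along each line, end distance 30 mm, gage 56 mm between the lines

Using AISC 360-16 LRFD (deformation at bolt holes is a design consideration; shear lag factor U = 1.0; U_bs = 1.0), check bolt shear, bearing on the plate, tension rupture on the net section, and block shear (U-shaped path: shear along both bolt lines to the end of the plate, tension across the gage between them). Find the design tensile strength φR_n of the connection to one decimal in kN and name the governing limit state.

Bolt shear: A_b = π(16)²/4 = 201.06 mm². φR_n = 0.75 × 469 × 201.06 × 10 × 1 = 707.2 kN.
Bearing (10 mm plate, F_u = 450 MPa): end bolts L_c = 30 − 18/2 = 21, R_n = min(1.2×21×10×450, 2.4×16×10×450) = 113.4 kN/bolt; interior L_c = 60 − 18 = 42, R_n = 172.8 kN/bolt. φR_n = 0.75 × (2×113.4 + 8×172.8) = 1206.9 kN.
Tension rupture (net): A_n = (145 − 2×20)×10 = 1050 mm² (U = 1.0, A_e = A_n). φR_n = 0.75 × 450 × 1050 = 354.4 kN.
Block shear: shear path 2×[30+4×60] = 2×270 mm, A_gv = 5400, A_nv = 2×(270 − 4.5×20)×10 = 3600 mm²; tension across gage: (56 − 1×20)×10 = 360 mm². R_n = min(0.6×450×3600, 0.6×345×5400) + 1.0×450×360 = min(972, 1117.8) + 162 = 1134 kN. φR_n = 0.75 × 1134 = 850.5 kN.
Governing: min(707.2, 1206.9, 354.4, 850.5) = 354.4 kN → net-section rupture.

354.4 kN (net-section rupture governs)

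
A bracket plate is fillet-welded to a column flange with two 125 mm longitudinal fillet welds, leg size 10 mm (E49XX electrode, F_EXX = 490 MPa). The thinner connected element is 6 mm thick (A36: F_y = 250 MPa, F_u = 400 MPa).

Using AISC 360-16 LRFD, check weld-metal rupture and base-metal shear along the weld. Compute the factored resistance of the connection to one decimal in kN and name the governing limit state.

225.0 kN (base-metal shear governs)

Weld metal: throat = 0.707×10 = 7.07 mm, L = 2×125 = 250 mm. φR_n = 0.75 × 0.6 × 490 × 7.07 × 250 = 389.7 kN.
Base metal shear (6 mm plate): yield φR_n = 1.0×0.6×250×6×250 = 225.0 kN; rupture φR_n = 0.75×0.6×400×6×250 = 270.0 kN; take 225.0 kN (yield).
Governing: min(389.7, 225.0) = 225.0 kN → base-metal shear.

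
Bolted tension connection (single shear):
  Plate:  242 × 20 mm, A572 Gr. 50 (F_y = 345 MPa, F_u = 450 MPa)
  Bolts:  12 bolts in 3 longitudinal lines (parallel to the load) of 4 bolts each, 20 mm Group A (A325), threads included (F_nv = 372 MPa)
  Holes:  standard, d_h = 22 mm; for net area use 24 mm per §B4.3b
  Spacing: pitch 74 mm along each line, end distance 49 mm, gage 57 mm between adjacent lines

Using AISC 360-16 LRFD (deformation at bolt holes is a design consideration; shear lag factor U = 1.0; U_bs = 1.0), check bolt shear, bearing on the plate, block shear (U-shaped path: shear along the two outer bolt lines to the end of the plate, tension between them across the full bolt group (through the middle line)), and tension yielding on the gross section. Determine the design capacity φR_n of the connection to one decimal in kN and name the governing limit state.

1051.8 kN (bolt shear governs)

Bolt shear: A_b = π(20)²/4 = 314.16 mm². φR_n = 0.75 × 372 × 314.16 × 12 × 1 = 1051.8 kN.
Bearing (20 mm plate, F_u = 450 MPa): end bolts L_c = 49 − 22/2 = 38, R_n = min(1.2×38×20×450, 2.4×20×20×450) = 410.4 kN/bolt; interior L_c = 74 − 22 = 52, R_n = 432 kN/bolt. φR_n = 0.75 × (3×410.4 + 9×432) = 3839.4 kN.
Block shear: shear path 2×[49+3×74] = 2×271 mm, A_gv = 10840, A_nv = 2×(271 − 3.5×24)×20 = 7480 mm²; tension across gage: (114 − 2×24)×20 = 1320 mm². R_n = min(0.6×450×7480, 0.6×345×10840) + 1.0×450×1320 = min(2019.6, 2243.9) + 594 = 2613.6 kN. φR_n = 0.75 × 2613.6 = 1960.2 kN.
Tension yield (gross): A_g = 242×20 = 4840 mm². φR_n = 0.90 × 345 × 4840 = 1502.8 kN.
Governing: min(1051.8, 3839.4, 1960.2, 1502.8) = 1051.8 kN → bolt shear.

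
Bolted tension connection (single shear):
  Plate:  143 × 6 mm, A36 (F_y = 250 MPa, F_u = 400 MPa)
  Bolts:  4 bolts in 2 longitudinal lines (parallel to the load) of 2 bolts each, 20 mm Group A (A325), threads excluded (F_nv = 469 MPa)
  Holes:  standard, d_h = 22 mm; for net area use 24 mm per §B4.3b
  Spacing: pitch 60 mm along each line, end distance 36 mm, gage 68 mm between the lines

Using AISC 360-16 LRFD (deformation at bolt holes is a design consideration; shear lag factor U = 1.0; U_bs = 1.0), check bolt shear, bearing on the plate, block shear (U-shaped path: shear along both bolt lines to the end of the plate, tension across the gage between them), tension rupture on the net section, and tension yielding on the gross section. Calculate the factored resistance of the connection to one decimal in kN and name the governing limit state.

171.0 kN (net-section rupture governs)

Bolt shear: A_b = π(20)²/4 = 314.16 mm². φR_n = 0.75 × 469 × 314.16 × 4 × 1 = 442.0 kN.
Bearing (6 mm plate, F_u = 400 MPa): end bolts L_c = 36 − 22/2 = 25, R_n = min(1.2×25×6×400, 2.4×20×6×400) = 72 kN/bolt; interior L_c = 60 − 22 = 38, R_n = 109.44 kN/bolt. φR_n = 0.75 × (2×72 + 2×109.44) = 272.2 kN.
Block shear: shear path 2×[36+1×60] = 2×96 mm, A_gv = 1152, A_nv = 2×(96 − 1.5×24)×6 = 720 mm²; tension across gage: (68 − 1×24)×6 = 264 mm². R_n = min(0.6×400×720, 0.6×250×1152) + 1.0×400×264 = min(172.8, 172.8) + 105.6 = 278.4 kN. φR_n = 0.75 × 278.4 = 208.8 kN.
Tension rupture (net): A_n = (143 − 2×24)×6 = 570 mm² (U = 1.0, A_e = A_n). φR_n = 0.75 × 400 × 570 = 171.0 kN.
Tension yield (gross): A_g = 143×6 = 858 mm². φR_n = 0.90 × 250 × 858 = 193.1 kN.
Governing: min(442.0, 272.2, 208.8, 171.0, 193.1) = 171.0 kN → net-section rupture.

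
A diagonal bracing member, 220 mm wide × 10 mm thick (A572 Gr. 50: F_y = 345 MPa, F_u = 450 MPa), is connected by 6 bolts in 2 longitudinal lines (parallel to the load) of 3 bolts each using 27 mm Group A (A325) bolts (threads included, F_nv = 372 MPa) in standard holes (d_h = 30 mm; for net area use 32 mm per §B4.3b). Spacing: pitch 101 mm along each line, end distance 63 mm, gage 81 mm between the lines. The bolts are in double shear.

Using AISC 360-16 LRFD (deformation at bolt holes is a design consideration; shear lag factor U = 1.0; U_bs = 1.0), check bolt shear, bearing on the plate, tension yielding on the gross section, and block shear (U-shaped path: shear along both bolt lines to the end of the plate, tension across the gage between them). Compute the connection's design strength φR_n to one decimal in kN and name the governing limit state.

Bolt shear: A_b = π(27)²/4 = 572.56 mm². φR_n = 0.75 × 372 × 572.56 × 6 × 2 = 1916.9 kN.
Bearing (10 mm plate, F_u = 450 MPa): end bolts L_c = 63 − 30/2 = 48, R_n = min(1.2×48×10×450, 2.4×27×10×450) = 259.2 kN/bolt; interior L_c = 101 − 30 = 71, R_n = 291.6 kN/bolt. φR_n = 0.75 × (2×259.2 + 4×291.6) = 1263.6 kN.
Tension yield (gross): A_g = 220×10 = 2200 mm². φR_n = 0.90 × 345 × 2200 = 683.1 kN.
Block shear: shear path 2×[63+2×101] = 2×265 mm, A_gv = 5300, A_nv = 2×(265 − 2.5×32)×10 = 3700 mm²; tension across gage: (81 − 1×32)×10 = 490 mm². R_n = min(0.6×450×3700, 0.6×345×5300) + 1.0×450×490 = min(999, 1097.1) + 220.5 = 1219.5 kN. φR_n = 0.75 × 1219.5 = 914.6 kN.
Governing: min(1916.9, 1263.6, 683.1, 914.6) = 683.1 kN → gross-section yield.

683.1 kN (gross-section yield governs)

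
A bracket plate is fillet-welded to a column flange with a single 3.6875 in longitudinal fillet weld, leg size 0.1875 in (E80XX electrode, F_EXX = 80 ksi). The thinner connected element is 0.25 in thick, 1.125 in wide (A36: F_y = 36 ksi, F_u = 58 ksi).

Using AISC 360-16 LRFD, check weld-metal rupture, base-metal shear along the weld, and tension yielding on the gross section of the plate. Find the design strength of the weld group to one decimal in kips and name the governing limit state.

9.1 kips (gross-section yield governs)

Weld metal: throat = 0.707×0.1875 = 0.13256 in, L = 3.6875 in. φR_n = 0.75 × 0.6 × 80 × 0.13256 × 3.6875 = 17.6 kips.
Base metal shear (0.25 in plate): yield φR_n = 1.0×0.6×36×0.25×3.6875 = 19.9 kips; rupture φR_n = 0.75×0.6×58×0.25×3.6875 = 24.1 kips; take 19.9 kips (yield).
Tension yield (gross): A_g = 1.125×0.25 = 0.28125 in². φR_n = 0.90 × 36 × 0.28125 = 9.1 kips.
Governing: min(17.6, 19.9, 9.1) = 9.1 kips → gross-section yield.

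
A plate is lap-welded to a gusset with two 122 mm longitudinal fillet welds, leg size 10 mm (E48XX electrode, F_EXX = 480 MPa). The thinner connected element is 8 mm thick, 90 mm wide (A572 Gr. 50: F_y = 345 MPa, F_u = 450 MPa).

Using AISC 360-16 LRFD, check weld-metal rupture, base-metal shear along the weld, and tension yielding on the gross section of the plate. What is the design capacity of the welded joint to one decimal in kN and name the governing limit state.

Weld metal: throat = 0.707×10 = 7.07 mm, L = 2×122 = 244 mm. φR_n = 0.75 × 0.6 × 480 × 7.07 × 244 = 372.6 kN.
Base metal shear (8 mm plate): yield φR_n = 1.0×0.6×345×8×244 = 404.1 kN; rupture φR_n = 0.75×0.6×450×8×244 = 395.3 kN; take 395.3 kN (rupture).
Tension yield (gross): A_g = 90×8 = 720 mm². φR_n = 0.90 × 345 × 720 = 223.6 kN.
Governing: min(372.6, 395.3, 223.6) = 223.6 kN → gross-section yield.

223.6 kN (gross-section yield governs)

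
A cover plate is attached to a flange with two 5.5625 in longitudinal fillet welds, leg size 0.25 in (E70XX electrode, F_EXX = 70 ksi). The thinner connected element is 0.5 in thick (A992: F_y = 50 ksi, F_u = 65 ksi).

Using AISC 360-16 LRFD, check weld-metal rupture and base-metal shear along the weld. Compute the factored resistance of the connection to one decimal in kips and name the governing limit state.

Weld metal: throat = 0.707×0.25 = 0.17675 in, L = 2×5.5625 = 11.125 in. φR_n = 0.75 × 0.6 × 70 × 0.17675 × 11.125 = 61.9 kips.
Base metal shear (0.5 in plate): yield φR_n = 1.0×0.6×50×0.5×11.125 = 166.9 kips; rupture φR_n = 0.75×0.6×65×0.5×11.125 = 162.7 kips; take 162.7 kips (rupture).
Governing: min(61.9, 162.7) = 61.9 kips → weld metal.

61.9 kips (weld metal governs)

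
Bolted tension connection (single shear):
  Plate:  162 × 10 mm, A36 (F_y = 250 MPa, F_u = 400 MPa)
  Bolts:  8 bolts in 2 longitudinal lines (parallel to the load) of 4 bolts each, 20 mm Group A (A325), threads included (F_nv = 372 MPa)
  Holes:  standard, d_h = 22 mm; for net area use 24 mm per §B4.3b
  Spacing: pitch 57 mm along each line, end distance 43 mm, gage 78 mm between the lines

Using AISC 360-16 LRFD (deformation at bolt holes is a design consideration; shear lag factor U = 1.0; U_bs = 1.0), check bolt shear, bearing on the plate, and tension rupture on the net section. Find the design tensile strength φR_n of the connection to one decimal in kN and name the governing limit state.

342.0 kN (net-section rupture governs)

Bolt shear: A_b = π(20)²/4 = 314.16 mm². φR_n = 0.75 × 372 × 314.16 × 8 × 1 = 701.2 kN.
Bearing (10 mm plate, F_u = 400 MPa): end bolts L_c = 43 − 22/2 = 32, R_n = min(1.2×32×10×400, 2.4×20×10×400) = 153.6 kN/bolt; interior L_c = 57 − 22 = 35, R_n = 168 kN/bolt. φR_n = 0.75 × (2×153.6 + 6×168) = 986.4 kN.
Tension rupture (net): A_n = (162 − 2×24)×10 = 1140 mm² (U = 1.0, A_e = A_n). φR_n = 0.75 × 400 × 1140 = 342.0 kN.
Governing: min(701.2, 986.4, 342.0) = 342.0 kN → net-section rupture.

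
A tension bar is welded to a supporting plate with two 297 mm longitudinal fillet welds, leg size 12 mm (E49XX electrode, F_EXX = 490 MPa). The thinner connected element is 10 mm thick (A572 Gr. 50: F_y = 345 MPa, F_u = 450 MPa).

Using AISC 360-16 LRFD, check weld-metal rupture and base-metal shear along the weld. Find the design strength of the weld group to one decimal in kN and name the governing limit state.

1111.2 kN (weld metal governs)

Weld metal: throat = 0.707×12 = 8.484 mm, L = 2×297 = 594 mm. φR_n = 0.75 × 0.6 × 490 × 8.484 × 594 = 1111.2 kN.
Base metal shear (10 mm plate): yield φR_n = 1.0×0.6×345×10×594 = 1229.6 kN; rupture φR_n = 0.75×0.6×450×10×594 = 1202.9 kN; take 1202.9 kN (rupture).
Governing: min(1111.2, 1202.9) = 1111.2 kN → weld metal.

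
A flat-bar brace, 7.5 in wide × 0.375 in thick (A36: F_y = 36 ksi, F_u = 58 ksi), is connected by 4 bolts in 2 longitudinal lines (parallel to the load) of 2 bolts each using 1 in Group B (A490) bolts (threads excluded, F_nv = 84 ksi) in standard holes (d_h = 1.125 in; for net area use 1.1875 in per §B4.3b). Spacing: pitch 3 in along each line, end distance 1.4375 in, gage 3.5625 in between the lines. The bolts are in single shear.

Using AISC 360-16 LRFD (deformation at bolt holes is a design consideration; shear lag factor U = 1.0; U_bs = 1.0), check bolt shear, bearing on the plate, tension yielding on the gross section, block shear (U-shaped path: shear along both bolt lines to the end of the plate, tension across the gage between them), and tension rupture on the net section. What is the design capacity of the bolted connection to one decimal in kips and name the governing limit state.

83.6 kips (net-section rupture governs)

Bolt shear: A_b = π(1)²/4 = 0.7854 in². φR_n = 0.75 × 84 × 0.7854 × 4 × 1 = 197.9 kips.
Bearing (0.375 in plate, F_u = 58 ksi): end bolts L_c = 1.4375 − 1.125/2 = 0.875, R_n = min(1.2×0.875×0.375×58, 2.4×1×0.375×58) = 22.838 kips/bolt; interior L_c = 3 − 1.125 = 1.875, R_n = 48.938 kips/bolt. φR_n = 0.75 × (2×22.838 + 2×48.938) = 107.7 kips.
Tension yield (gross): A_g = 7.5×0.375 = 2.8125 in². φR_n = 0.90 × 36 × 2.8125 = 91.1 kips.
Block shear: shear path 2×[1.4375+1×3] = 2×4.4375 in, A_gv = 3.3281, A_nv = 2×(4.4375 − 1.5×1.1875)×0.375 = 1.9922 in²; tension across gage: (3.5625 − 1×1.1875)×0.375 = 0.89063 in². R_n = min(0.6×58×1.9922, 0.6×36×3.3281) + 1.0×58×0.89063 = min(69.329, 71.887) + 51.657 = 120.99 kips. φR_n = 0.75 × 120.99 = 90.7 kips.
Tension rupture (net): A_n = (7.5 − 2×1.1875)×0.375 = 1.9219 in² (U = 1.0, A_e = A_n). φR_n = 0.75 × 58 × 1.9219 = 83.6 kips.
Governing: min(197.9, 107.7, 91.1, 90.7, 83.6) = 83.6 kips → net-section rupture.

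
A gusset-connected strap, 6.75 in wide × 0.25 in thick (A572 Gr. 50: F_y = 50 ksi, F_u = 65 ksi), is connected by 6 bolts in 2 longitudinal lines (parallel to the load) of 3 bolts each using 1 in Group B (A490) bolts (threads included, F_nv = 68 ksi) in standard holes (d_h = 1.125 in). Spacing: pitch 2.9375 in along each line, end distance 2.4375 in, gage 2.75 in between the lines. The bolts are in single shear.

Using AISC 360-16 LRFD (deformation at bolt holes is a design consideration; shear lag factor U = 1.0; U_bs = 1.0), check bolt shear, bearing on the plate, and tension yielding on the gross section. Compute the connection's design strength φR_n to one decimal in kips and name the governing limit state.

Bolt shear: A_b = π(1)²/4 = 0.7854 in². φR_n = 0.75 × 68 × 0.7854 × 6 × 1 = 240.3 kips.
Bearing (0.25 in plate, F_u = 65 ksi): end bolts L_c = 2.4375 − 1.125/2 = 1.875, R_n = min(1.2×1.875×0.25×65, 2.4×1×0.25×65) = 36.563 kips/bolt; interior L_c = 2.9375 − 1.125 = 1.8125, R_n = 35.344 kips/bolt. φR_n = 0.75 × (2×36.563 + 4×35.344) = 160.9 kips.
Tension yield (gross): A_g = 6.75×0.25 = 1.6875 in². φR_n = 0.90 × 50 × 1.6875 = 75.9 kips.
Governing: min(240.3, 160.9, 75.9) = 75.9 kips → gross-section yield.

75.9 kips (gross-section yield governs)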